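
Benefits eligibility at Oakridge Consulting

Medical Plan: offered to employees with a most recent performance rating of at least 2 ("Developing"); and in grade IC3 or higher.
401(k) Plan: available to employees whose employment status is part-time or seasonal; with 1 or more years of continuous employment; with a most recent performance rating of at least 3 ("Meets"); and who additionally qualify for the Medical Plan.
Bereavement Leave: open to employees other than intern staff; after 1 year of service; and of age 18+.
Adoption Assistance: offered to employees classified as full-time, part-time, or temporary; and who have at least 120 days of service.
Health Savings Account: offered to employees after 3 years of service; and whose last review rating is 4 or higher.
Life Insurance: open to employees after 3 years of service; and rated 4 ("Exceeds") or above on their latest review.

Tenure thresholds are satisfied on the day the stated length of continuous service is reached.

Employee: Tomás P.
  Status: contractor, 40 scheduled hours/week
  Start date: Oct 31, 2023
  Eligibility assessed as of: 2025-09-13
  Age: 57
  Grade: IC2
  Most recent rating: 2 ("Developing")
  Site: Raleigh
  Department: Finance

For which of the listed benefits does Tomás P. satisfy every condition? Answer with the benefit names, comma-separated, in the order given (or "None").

Bereavement Leave

Service from Oct 31, 2023 to 2025-09-13: 683 days.
Medical Plan — rating 2 ≥ 2 ✓; grade IC2 < IC3 ✗ → not eligible.
401(k) Plan — status contractor ✗ (requires part-time or seasonal) → not eligible.
Bereavement Leave — status contractor ✓ (not excluded); service 683 days ≥ 1 year (≈365 days) ✓; age 57 ≥ 18 ✓ → eligible.
Adoption Assistance — status contractor ✗ (requires full-time, part-time, or temporary) → not eligible.
Health Savings Account — service 683 days < 3 years (≈1095 days) ✗ → not eligible.
Life Insurance — service 683 days < 3 years (≈1095 days) ✗ → not eligible.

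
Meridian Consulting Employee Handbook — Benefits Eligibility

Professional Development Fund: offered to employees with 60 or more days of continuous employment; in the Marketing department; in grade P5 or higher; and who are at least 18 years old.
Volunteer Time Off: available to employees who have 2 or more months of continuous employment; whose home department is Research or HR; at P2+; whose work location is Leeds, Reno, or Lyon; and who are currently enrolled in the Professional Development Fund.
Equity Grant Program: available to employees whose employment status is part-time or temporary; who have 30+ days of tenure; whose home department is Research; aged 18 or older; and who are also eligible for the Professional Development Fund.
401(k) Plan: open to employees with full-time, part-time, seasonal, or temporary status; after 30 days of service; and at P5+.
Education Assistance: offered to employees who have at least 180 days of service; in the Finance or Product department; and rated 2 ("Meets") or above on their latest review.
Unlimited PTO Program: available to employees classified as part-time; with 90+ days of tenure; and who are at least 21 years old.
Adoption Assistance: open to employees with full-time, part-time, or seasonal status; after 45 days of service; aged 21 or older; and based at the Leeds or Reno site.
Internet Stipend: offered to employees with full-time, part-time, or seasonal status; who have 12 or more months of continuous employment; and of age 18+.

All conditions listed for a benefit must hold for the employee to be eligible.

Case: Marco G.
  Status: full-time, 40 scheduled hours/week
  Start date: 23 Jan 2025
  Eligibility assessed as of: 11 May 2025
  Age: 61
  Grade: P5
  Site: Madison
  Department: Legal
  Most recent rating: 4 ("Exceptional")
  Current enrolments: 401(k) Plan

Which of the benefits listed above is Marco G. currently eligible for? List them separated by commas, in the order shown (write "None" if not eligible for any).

Service from 23 Jan 2025 to 11 May 2025: 108 days.
Professional Development Fund — service 108 days ≥ 60 days ✓; dept Legal ✗ → not eligible.
Volunteer Time Off — service 108 days ≥ 2 months (≈60 days) ✓; dept Legal ✗ → not eligible.
Equity Grant Program — status full-time ✗ (requires part-time or temporary) → not eligible.
401(k) Plan — status full-time ✓; service 108 days ≥ 30 days ✓; grade P5 ≥ P5 ✓ → eligible.
Education Assistance — service 108 days < 180 days ✗ → not eligible.
Unlimited PTO Program — status full-time ✗ (requires part-time) → not eligible.
Adoption Assistance — status full-time ✓; service 108 days ≥ 45 days ✓; age 61 ≥ 21 ✓; site Madison ✗ (not Leeds or Reno) → not eligible.
Internet Stipend — status full-time ✓; service 108 days < 12 months (≈360 days) ✗ → not eligible.

401(k) Plan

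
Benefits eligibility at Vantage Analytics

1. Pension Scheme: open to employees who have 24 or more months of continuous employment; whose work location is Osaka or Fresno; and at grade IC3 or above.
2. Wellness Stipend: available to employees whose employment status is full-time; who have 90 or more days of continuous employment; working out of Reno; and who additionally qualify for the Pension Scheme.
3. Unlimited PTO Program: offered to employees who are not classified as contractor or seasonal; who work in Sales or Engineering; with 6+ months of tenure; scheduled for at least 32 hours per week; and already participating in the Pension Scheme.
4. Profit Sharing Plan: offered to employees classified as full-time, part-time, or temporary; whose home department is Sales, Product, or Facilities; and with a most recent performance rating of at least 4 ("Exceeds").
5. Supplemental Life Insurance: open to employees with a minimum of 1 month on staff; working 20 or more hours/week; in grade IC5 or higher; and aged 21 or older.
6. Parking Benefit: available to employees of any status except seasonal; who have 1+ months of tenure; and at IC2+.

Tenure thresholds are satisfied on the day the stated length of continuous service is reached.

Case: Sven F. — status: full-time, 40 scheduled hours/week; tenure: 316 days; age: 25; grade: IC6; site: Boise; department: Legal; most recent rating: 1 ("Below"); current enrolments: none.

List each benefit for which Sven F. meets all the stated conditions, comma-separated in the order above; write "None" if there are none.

Pension Scheme — service 316 days < 24 months (≈720 days) ✗ → not eligible.
Wellness Stipend — status full-time ✓; service 316 days ≥ 90 days ✓; site Boise ✗ (not Reno) → not eligible.
Unlimited PTO Program — status full-time ✓ (not excluded); dept Legal ✗ → not eligible.
Profit Sharing Plan — status full-time ✓; dept Legal ✗ → not eligible.
Supplemental Life Insurance — service 316 days ≥ 1 month (≈30 days) ✓; 40 hrs/wk ≥ 20 ✓; grade IC6 ≥ IC5 ✓; age 25 ≥ 21 ✓ → eligible.
Parking Benefit — status full-time ✓ (not excluded); service 316 days ≥ 1 month (≈30 days) ✓; grade IC6 ≥ IC2 ✓ → eligible.

Supplemental Life Insurance, Parking Benefit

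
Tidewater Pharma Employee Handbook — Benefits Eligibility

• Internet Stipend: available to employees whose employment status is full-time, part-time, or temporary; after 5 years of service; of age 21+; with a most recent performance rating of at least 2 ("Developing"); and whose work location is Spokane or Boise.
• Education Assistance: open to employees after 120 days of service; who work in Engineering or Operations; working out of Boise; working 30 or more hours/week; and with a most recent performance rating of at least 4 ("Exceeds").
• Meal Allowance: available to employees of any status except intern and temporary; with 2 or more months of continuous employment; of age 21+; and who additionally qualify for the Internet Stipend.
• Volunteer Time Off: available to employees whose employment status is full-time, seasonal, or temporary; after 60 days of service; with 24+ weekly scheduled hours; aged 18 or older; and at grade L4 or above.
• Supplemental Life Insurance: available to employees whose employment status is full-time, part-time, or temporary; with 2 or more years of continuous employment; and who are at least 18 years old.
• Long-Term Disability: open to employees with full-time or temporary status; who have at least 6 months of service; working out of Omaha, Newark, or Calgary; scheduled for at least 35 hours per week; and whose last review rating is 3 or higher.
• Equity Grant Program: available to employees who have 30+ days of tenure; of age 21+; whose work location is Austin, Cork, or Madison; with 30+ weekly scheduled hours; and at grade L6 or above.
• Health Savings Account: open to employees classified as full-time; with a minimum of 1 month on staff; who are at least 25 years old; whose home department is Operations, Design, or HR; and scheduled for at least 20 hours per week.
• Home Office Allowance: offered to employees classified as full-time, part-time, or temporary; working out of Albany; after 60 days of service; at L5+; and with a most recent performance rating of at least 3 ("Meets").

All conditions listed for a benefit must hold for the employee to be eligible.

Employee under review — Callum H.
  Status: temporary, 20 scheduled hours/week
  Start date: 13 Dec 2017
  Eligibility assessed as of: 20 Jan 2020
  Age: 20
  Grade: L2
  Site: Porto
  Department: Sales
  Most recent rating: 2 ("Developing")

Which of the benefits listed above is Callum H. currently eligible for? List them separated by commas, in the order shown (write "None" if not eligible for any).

Supplemental Life Insurance

Service from 13 Dec 2017 to 20 Jan 2020: 768 days.
Internet Stipend — status temporary ✓; service 768 days < 5 years (≈1825 days) ✗ → not eligible.
Education Assistance — service 768 days ≥ 120 days ✓; dept Sales ✗ → not eligible.
Meal Allowance — status temporary ✗ (excluded) → not eligible.
Volunteer Time Off — status temporary ✓; service 768 days ≥ 60 days ✓; 20 hrs/wk < 24 ✗ → not eligible.
Supplemental Life Insurance — status temporary ✓; service 768 days ≥ 2 years (≈730 days) ✓; age 20 ≥ 18 ✓ → eligible.
Long-Term Disability — status temporary ✓; service 768 days ≥ 6 months (≈180 days) ✓; site Porto ✗ (not Omaha, Newark, or Calgary) → not eligible.
Equity Grant Program — service 768 days ≥ 30 days ✓; age 20 < 21 ✗ → not eligible.
Health Savings Account — status temporary ✗ (requires full-time) → not eligible.
Home Office Allowance — status temporary ✓; site Porto ✗ (not Albany) → not eligible.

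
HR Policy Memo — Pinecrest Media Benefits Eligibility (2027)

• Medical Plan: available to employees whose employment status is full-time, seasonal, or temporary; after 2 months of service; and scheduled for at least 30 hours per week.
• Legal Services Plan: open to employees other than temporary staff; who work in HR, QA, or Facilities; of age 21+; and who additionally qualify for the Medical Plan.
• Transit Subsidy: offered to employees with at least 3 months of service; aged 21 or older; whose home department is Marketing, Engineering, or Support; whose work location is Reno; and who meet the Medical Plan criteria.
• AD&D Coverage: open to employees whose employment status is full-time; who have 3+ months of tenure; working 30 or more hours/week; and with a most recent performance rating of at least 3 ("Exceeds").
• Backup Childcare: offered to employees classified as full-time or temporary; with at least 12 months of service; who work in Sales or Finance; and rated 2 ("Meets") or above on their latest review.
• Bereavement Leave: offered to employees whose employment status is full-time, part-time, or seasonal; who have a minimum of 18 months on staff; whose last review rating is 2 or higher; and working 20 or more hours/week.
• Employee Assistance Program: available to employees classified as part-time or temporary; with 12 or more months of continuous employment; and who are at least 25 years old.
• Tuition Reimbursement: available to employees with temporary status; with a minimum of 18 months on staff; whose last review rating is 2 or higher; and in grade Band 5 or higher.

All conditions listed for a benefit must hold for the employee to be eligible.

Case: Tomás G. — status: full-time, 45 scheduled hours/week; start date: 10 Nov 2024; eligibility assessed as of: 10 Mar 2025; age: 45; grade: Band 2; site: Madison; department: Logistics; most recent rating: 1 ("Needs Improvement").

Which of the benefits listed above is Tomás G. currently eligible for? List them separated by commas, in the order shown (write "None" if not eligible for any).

Service from 10 Nov 2024 to 10 Mar 2025: 120 days.
Medical Plan — status full-time ✓; service 120 days ≥ 2 months (≈60 days) ✓; 45 hrs/wk ≥ 30 ✓ → eligible.
Legal Services Plan — status full-time ✓ (not excluded); dept Logistics ✗ → not eligible.
Transit Subsidy — service 120 days ≥ 3 months (≈90 days) ✓; age 45 ≥ 21 ✓; dept Logistics ✗ → not eligible.
AD&D Coverage — status full-time ✓; service 120 days ≥ 3 months (≈90 days) ✓; 45 hrs/wk ≥ 30 ✓; rating 1 < 3 ✗ → not eligible.
Backup Childcare — status full-time ✓; service 120 days < 12 months (≈360 days) ✗ → not eligible.
Bereavement Leave — status full-time ✓; service 120 days < 18 months (≈540 days) ✗ → not eligible.
Employee Assistance Program — status full-time ✗ (requires part-time or temporary) → not eligible.
Tuition Reimbursement — status full-time ✗ (requires temporary) → not eligible.

Medical Plan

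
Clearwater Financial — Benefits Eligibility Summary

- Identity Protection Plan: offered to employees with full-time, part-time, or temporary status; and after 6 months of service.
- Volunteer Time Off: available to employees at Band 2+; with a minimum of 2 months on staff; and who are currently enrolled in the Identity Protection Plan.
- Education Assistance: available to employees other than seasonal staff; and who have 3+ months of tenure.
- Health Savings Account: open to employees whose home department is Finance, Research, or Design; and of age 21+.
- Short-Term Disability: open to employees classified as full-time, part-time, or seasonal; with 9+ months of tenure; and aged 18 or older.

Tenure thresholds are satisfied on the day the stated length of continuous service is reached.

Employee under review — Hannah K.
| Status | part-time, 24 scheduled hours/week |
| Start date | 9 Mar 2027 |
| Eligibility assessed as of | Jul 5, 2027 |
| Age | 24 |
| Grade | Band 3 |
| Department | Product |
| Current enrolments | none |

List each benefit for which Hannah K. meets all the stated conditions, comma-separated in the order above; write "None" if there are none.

Service from 9 Mar 2027 to Jul 5, 2027: 118 days.
Identity Protection Plan — status part-time ✓; service 118 days < 6 months (≈180 days) ✗ → not eligible.
Volunteer Time Off — grade Band 3 ≥ Band 2 ✓; service 118 days ≥ 2 months (≈60 days) ✓; not enrolled in Identity Protection Plan ✗ → not eligible.
Education Assistance — status part-time ✓ (not excluded); service 118 days ≥ 3 months (≈90 days) ✓ → eligible.
Health Savings Account — dept Product ✗ → not eligible.
Short-Term Disability — status part-time ✓; service 118 days < 9 months (≈270 days) ✗ → not eligible.

Education Assistance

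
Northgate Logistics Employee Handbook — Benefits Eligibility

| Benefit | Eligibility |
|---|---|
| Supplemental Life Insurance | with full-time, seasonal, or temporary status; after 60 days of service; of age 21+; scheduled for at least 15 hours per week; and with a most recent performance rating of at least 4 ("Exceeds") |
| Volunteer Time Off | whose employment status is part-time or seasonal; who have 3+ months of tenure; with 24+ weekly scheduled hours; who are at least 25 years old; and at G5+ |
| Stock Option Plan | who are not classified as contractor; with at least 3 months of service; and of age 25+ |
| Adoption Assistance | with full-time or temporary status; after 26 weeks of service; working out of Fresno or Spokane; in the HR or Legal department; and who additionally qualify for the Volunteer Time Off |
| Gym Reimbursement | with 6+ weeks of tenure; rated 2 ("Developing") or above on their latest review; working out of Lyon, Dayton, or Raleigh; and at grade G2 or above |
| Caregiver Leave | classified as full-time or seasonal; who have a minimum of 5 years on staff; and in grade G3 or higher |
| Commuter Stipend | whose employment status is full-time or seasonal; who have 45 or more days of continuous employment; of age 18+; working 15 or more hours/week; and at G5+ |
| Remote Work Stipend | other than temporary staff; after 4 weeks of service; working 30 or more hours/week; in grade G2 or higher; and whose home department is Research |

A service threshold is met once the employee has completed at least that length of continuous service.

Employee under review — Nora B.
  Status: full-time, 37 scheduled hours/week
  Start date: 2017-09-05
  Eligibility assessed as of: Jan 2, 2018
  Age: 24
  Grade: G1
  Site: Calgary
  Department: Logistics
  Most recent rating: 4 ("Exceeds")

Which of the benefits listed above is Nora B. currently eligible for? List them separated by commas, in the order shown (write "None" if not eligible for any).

Service from 2017-09-05 to Jan 2, 2018: 119 days.
Supplemental Life Insurance — status full-time ✓; service 119 days ≥ 60 days ✓; age 24 ≥ 21 ✓; 37 hrs/wk ≥ 15 ✓; rating 4 ≥ 4 ✓ → eligible.
Volunteer Time Off — status full-time ✗ (requires part-time or seasonal) → not eligible.
Stock Option Plan — status full-time ✓ (not excluded); service 119 days ≥ 3 months (≈90 days) ✓; age 24 < 25 ✗ → not eligible.
Adoption Assistance — status full-time ✓; service 119 days < 26 weeks (≈182 days) ✗ → not eligible.
Gym Reimbursement — service 119 days ≥ 6 weeks (≈42 days) ✓; rating 4 ≥ 2 ✓; site Calgary ✗ (not Lyon, Dayton, or Raleigh) → not eligible.
Caregiver Leave — status full-time ✓; service 119 days < 5 years (≈1825 days) ✗ → not eligible.
Commuter Stipend — status full-time ✓; service 119 days ≥ 45 days ✓; age 24 ≥ 18 ✓; 37 hrs/wk ≥ 15 ✓; grade G1 < G5 ✗ → not eligible.
Remote Work Stipend — status full-time ✓ (not excluded); service 119 days ≥ 4 weeks (≈28 days) ✓; 37 hrs/wk ≥ 30 ✓; grade G1 < G2 ✗ → not eligible.

Supplemental Life Insurance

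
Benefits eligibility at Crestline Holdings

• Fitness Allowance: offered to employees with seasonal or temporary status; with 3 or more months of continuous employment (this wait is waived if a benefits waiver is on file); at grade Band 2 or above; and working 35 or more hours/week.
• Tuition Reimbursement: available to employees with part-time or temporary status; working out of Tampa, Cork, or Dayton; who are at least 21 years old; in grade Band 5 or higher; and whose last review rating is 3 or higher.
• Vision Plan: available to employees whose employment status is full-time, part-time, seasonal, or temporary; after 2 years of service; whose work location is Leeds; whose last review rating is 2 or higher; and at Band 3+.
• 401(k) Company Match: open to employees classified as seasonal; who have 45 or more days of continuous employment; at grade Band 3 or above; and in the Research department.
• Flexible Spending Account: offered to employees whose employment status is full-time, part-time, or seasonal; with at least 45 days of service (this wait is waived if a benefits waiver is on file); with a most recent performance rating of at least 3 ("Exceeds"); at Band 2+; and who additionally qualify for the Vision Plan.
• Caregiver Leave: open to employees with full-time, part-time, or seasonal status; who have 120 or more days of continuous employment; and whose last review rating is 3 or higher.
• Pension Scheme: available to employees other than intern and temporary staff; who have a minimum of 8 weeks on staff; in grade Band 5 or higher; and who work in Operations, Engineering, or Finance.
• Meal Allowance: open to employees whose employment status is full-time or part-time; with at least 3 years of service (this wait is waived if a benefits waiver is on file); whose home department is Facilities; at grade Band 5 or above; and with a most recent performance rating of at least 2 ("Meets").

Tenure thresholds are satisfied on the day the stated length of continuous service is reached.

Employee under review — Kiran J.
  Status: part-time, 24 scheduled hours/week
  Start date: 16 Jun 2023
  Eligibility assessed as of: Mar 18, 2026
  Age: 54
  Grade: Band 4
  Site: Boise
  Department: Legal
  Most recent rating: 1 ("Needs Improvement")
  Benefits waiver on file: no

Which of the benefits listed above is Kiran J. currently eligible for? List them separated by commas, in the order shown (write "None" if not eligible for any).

Service from 16 Jun 2023 to Mar 18, 2026: 1006 days.
Fitness Allowance — status part-time ✗ (requires seasonal or temporary) → not eligible.
Tuition Reimbursement — status part-time ✓; site Boise ✗ (not Tampa, Cork, or Dayton) → not eligible.
Vision Plan — status part-time ✓; service 1006 days ≥ 2 years (≈730 days) ✓; site Boise ✗ (not Leeds) → not eligible.
401(k) Company Match — status part-time ✗ (requires seasonal) → not eligible.
Flexible Spending Account — status part-time ✓; no waiver, service 1006 days ≥ 45 days ✓; rating 1 < 3 ✗ → not eligible.
Caregiver Leave — status part-time ✓; service 1006 days ≥ 120 days ✓; rating 1 < 3 ✗ → not eligible.
Pension Scheme — status part-time ✓ (not excluded); service 1006 days ≥ 8 weeks (≈56 days) ✓; grade Band 4 < Band 5 ✗ → not eligible.
Meal Allowance — status part-time ✓; no waiver, service 1006 days < 3 years (≈1095 days) ✗ → not eligible.

None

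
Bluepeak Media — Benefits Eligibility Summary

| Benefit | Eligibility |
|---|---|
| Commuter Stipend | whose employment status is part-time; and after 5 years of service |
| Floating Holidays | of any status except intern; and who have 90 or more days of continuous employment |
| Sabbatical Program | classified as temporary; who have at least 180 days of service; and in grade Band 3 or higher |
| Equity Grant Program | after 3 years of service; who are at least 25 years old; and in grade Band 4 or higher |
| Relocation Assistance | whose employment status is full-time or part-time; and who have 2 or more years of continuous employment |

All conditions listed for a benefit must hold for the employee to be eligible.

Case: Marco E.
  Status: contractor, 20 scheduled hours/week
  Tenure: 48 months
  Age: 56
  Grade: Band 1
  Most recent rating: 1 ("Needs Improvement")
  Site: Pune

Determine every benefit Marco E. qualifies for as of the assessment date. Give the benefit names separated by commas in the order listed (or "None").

Floating Holidays

Commuter Stipend — status contractor ✗ (requires part-time) → not eligible.
Floating Holidays — status contractor ✓ (not excluded); service 48 months ≥ 90 days ✓ → eligible.
Sabbatical Program — status contractor ✗ (requires temporary) → not eligible.
Equity Grant Program — service 48 months ≥ 3 years (≈1095 days) ✓; age 56 ≥ 25 ✓; grade Band 1 < Band 4 ✗ → not eligible.
Relocation Assistance — status contractor ✗ (requires full-time or part-time) → not eligible.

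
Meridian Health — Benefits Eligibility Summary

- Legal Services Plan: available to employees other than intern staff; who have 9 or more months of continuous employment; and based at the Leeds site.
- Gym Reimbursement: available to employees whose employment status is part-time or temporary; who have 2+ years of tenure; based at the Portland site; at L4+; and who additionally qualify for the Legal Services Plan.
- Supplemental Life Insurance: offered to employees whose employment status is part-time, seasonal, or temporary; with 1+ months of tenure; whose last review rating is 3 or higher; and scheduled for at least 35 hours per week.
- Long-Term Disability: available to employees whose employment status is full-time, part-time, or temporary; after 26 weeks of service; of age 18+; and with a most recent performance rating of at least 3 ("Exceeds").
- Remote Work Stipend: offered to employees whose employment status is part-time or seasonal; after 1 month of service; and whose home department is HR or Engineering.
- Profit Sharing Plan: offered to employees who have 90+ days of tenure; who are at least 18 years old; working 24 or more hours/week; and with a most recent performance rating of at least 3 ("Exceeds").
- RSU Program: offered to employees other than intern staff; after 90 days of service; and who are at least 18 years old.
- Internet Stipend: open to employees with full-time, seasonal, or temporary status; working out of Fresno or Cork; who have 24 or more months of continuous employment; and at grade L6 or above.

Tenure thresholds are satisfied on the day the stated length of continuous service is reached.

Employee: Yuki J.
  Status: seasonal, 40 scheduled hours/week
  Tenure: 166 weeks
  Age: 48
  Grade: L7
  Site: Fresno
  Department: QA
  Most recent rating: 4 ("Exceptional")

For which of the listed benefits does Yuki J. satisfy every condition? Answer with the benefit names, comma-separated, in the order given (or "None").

Supplemental Life Insurance, Profit Sharing Plan, RSU Program, Internet Stipend

Legal Services Plan — status seasonal ✓ (not excluded); service 166 weeks ≥ 9 months (≈270 days) ✓; site Fresno ✗ (not Leeds) → not eligible.
Gym Reimbursement — status seasonal ✗ (requires part-time or temporary) → not eligible.
Supplemental Life Insurance — status seasonal ✓; service 166 weeks ≥ 1 month (≈30 days) ✓; rating 4 ≥ 3 ✓; 40 hrs/wk ≥ 35 ✓ → eligible.
Long-Term Disability — status seasonal ✗ (requires full-time, part-time, or temporary) → not eligible.
Remote Work Stipend — status seasonal ✓; service 166 weeks ≥ 1 month (≈30 days) ✓; dept QA ✗ → not eligible.
Profit Sharing Plan — service 166 weeks ≥ 90 days ✓; age 48 ≥ 18 ✓; 40 hrs/wk ≥ 24 ✓; rating 4 ≥ 3 ✓ → eligible.
RSU Program — status seasonal ✓ (not excluded); service 166 weeks ≥ 90 days ✓; age 48 ≥ 18 ✓ → eligible.
Internet Stipend — status seasonal ✓; site Fresno ✓; service 166 weeks ≥ 24 months (≈720 days) ✓; grade L7 ≥ L6 ✓ → eligible.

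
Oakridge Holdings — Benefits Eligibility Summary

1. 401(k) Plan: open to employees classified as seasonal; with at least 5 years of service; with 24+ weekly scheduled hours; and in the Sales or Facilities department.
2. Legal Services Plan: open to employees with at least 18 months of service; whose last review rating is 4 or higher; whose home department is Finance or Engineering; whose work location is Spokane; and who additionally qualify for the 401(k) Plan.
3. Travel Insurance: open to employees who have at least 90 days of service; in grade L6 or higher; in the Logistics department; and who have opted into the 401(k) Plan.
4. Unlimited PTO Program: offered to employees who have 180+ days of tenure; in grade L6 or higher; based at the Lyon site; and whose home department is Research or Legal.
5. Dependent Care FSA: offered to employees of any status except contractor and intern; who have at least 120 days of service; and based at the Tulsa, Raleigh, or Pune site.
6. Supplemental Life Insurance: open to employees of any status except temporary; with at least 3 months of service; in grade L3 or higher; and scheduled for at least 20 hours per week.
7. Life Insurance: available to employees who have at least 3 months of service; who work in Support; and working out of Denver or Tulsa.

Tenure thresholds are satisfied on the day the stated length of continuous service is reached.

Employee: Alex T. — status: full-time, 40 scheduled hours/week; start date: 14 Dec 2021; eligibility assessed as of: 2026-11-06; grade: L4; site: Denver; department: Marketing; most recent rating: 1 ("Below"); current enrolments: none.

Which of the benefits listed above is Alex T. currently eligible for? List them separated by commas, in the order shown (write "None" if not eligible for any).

Supplemental Life Insurance

Service from 14 Dec 2021 to 2026-11-06: 1788 days.
401(k) Plan — status full-time ✗ (requires seasonal) → not eligible.
Legal Services Plan — service 1788 days ≥ 18 months (≈540 days) ✓; rating 1 < 4 ✗ → not eligible.
Travel Insurance — service 1788 days ≥ 90 days ✓; grade L4 < L6 ✗ → not eligible.
Unlimited PTO Program — service 1788 days ≥ 180 days ✓; grade L4 < L6 ✗ → not eligible.
Dependent Care FSA — status full-time ✓ (not excluded); service 1788 days ≥ 120 days ✓; site Denver ✗ (not Tulsa, Raleigh, or Pune) → not eligible.
Supplemental Life Insurance — status full-time ✓ (not excluded); service 1788 days ≥ 3 months (≈90 days) ✓; grade L4 ≥ L3 ✓; 40 hrs/wk ≥ 20 ✓ → eligible.
Life Insurance — service 1788 days ≥ 3 months (≈90 days) ✓; dept Marketing ✗ → not eligible.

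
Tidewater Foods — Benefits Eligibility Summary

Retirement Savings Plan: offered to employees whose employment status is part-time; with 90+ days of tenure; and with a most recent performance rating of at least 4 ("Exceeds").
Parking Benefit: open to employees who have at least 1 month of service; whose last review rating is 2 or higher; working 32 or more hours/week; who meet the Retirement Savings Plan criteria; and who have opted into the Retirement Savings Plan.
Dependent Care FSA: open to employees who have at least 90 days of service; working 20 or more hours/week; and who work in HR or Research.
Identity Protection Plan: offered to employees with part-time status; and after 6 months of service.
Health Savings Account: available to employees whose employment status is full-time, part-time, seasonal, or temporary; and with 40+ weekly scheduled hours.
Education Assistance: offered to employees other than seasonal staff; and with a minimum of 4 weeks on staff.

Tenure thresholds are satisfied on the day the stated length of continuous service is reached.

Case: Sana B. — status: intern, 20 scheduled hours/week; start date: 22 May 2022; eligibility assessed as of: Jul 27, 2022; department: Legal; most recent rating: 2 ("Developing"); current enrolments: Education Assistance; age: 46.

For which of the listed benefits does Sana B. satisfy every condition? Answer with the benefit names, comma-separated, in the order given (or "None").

Service from 22 May 2022 to Jul 27, 2022: 66 days.
Retirement Savings Plan — status intern ✗ (requires part-time) → not eligible.
Parking Benefit — service 66 days ≥ 1 month (≈30 days) ✓; rating 2 ≥ 2 ✓; 20 hrs/wk < 32 ✗ → not eligible.
Dependent Care FSA — service 66 days < 90 days ✗ → not eligible.
Identity Protection Plan — status intern ✗ (requires part-time) → not eligible.
Health Savings Account — status intern ✗ (requires full-time, part-time, seasonal, or temporary) → not eligible.
Education Assistance — status intern ✓ (not excluded); service 66 days ≥ 4 weeks (≈28 days) ✓ → eligible.

Education Assistance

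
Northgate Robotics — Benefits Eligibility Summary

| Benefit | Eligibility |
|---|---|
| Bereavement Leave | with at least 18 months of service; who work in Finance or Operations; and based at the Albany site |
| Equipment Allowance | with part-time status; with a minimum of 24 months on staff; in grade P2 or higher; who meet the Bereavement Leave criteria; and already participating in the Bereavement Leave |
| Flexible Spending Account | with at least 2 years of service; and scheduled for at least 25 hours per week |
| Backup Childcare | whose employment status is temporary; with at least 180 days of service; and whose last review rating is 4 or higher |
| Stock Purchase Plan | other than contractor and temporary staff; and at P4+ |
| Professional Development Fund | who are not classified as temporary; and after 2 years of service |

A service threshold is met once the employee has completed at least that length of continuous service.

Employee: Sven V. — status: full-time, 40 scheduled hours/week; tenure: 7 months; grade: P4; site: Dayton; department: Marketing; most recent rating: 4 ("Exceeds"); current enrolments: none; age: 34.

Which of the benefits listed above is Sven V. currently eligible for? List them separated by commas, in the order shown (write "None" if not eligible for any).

Bereavement Leave — service 7 months < 18 months ✗ → not eligible.
Equipment Allowance — status full-time ✗ (requires part-time) → not eligible.
Flexible Spending Account — service 7 months < 2 years (≈730 days) ✗ → not eligible.
Backup Childcare — status full-time ✗ (requires temporary) → not eligible.
Stock Purchase Plan — status full-time ✓ (not excluded); grade P4 ≥ P4 ✓ → eligible.
Professional Development Fund — status full-time ✓ (not excluded); service 7 months < 2 years (≈730 days) ✗ → not eligible.

Stock Purchase Plan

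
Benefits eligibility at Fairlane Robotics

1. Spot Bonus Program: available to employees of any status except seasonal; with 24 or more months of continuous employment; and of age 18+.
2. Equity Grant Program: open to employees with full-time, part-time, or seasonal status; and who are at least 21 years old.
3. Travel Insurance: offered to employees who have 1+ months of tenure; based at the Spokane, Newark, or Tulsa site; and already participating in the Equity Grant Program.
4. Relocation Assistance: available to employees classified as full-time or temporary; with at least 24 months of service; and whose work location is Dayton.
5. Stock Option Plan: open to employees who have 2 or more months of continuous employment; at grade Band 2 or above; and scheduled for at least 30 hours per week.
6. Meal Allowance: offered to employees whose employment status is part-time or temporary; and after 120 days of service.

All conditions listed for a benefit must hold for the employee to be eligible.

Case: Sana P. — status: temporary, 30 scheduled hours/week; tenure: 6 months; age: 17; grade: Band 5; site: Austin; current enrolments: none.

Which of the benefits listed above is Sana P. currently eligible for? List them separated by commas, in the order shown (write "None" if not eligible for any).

Spot Bonus Program — status temporary ✓ (not excluded); service 6 months < 24 months ✗ → not eligible.
Equity Grant Program — status temporary ✗ (requires full-time, part-time, or seasonal) → not eligible.
Travel Insurance — service 6 months ≥ 1 month ✓; site Austin ✗ (not Spokane, Newark, or Tulsa) → not eligible.
Relocation Assistance — status temporary ✓; service 6 months < 24 months ✗ → not eligible.
Stock Option Plan — service 6 months ≥ 2 months ✓; grade Band 5 ≥ Band 2 ✓; 30 hrs/wk ≥ 30 ✓ → eligible.
Meal Allowance — status temporary ✓; service 6 months ≥ 120 days ✓ → eligible.

Stock Option Plan, Meal Allowance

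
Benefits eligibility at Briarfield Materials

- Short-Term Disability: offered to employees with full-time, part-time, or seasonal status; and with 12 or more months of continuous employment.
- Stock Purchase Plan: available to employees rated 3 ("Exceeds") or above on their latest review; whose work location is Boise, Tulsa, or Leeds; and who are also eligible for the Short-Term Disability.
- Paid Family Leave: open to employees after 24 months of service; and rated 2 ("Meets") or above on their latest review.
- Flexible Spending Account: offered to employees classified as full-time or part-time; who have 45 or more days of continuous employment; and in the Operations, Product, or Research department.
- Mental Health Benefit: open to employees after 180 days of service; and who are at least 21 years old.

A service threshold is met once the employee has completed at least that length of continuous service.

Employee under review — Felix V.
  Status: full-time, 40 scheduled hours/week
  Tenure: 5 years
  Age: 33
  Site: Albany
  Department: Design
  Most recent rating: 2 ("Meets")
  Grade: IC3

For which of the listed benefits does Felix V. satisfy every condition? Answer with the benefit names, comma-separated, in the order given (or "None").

Short-Term Disability — status full-time ✓; service 5 years ≥ 12 months (≈360 days) ✓ → eligible.
Stock Purchase Plan — rating 2 < 3 ✗ → not eligible.
Paid Family Leave — service 5 years ≥ 24 months (≈720 days) ✓; rating 2 ≥ 2 ✓ → eligible.
Flexible Spending Account — status full-time ✓; service 5 years ≥ 45 days ✓; dept Design ✗ → not eligible.
Mental Health Benefit — service 5 years ≥ 180 days ✓; age 33 ≥ 21 ✓ → eligible.

Short-Term Disability, Paid Family Leave, Mental Health Benefit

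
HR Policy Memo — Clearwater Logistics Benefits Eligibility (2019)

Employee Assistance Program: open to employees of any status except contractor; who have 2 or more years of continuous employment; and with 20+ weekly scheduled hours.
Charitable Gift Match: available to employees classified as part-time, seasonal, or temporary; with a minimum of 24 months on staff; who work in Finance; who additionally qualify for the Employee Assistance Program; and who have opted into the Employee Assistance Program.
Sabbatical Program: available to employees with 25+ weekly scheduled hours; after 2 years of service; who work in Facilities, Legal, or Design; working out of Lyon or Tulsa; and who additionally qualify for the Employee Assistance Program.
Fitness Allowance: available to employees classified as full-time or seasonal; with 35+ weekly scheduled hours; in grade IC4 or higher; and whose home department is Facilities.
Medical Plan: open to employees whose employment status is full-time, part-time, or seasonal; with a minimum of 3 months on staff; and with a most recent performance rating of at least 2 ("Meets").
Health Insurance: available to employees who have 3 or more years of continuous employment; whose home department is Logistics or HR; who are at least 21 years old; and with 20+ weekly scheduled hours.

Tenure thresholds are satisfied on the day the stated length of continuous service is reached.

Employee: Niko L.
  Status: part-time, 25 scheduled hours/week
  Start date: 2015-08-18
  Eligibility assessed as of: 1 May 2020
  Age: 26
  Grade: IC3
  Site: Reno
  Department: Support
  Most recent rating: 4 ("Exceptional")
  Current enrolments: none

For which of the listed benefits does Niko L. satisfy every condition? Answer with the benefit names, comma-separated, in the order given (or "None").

Employee Assistance Program, Medical Plan

Service from 2015-08-18 to 1 May 2020: 1718 days.
Employee Assistance Program — status part-time ✓ (not excluded); service 1718 days ≥ 2 years (≈730 days) ✓; 25 hrs/wk ≥ 20 ✓ → eligible.
Charitable Gift Match — status part-time ✓; service 1718 days ≥ 24 months (≈720 days) ✓; dept Support ✗ → not eligible.
Sabbatical Program — 25 hrs/wk ≥ 25 ✓; service 1718 days ≥ 2 years (≈730 days) ✓; dept Support ✗ → not eligible.
Fitness Allowance — status part-time ✗ (requires full-time or seasonal) → not eligible.
Medical Plan — status part-time ✓; service 1718 days ≥ 3 months (≈90 days) ✓; rating 4 ≥ 2 ✓ → eligible.
Health Insurance — service 1718 days ≥ 3 years (≈1095 days) ✓; dept Support ✗ → not eligible.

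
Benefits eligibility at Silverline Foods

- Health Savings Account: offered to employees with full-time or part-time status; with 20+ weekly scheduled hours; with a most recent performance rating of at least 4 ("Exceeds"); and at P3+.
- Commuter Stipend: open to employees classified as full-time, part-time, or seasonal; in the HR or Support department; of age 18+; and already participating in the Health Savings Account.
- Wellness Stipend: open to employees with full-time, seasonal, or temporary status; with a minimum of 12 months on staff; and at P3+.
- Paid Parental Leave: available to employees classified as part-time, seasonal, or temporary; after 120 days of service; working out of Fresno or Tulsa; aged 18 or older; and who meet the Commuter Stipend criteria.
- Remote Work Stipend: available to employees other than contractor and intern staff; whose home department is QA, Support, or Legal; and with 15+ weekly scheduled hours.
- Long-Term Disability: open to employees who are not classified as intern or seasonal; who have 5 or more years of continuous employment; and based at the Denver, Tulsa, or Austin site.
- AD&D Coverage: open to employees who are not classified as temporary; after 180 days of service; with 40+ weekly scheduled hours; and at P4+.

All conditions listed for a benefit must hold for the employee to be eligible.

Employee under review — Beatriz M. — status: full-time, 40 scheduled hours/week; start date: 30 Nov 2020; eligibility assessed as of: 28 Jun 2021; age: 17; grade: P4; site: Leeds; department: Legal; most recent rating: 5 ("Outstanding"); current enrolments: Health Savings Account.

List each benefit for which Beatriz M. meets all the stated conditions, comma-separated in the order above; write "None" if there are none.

Service from 30 Nov 2020 to 28 Jun 2021: 210 days.
Health Savings Account — status full-time ✓; 40 hrs/wk ≥ 20 ✓; rating 5 ≥ 4 ✓; grade P4 ≥ P3 ✓ → eligible.
Commuter Stipend — status full-time ✓; dept Legal ✗ → not eligible.
Wellness Stipend — status full-time ✓; service 210 days < 12 months (≈360 days) ✗ → not eligible.
Paid Parental Leave — status full-time ✗ (requires part-time, seasonal, or temporary) → not eligible.
Remote Work Stipend — status full-time ✓ (not excluded); dept Legal ✓; 40 hrs/wk ≥ 15 ✓ → eligible.
Long-Term Disability — status full-time ✓ (not excluded); service 210 days < 5 years (≈1825 days) ✗ → not eligible.
AD&D Coverage — status full-time ✓ (not excluded); service 210 days ≥ 180 days ✓; 40 hrs/wk ≥ 40 ✓; grade P4 ≥ P4 ✓ → eligible.

Health Savings Account, Remote Work Stipend, AD&D Coverage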